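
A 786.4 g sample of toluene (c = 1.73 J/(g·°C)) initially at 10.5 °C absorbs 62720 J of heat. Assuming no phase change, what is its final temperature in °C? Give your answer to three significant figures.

ΔT = q / (m c) = 62720 / (786.4 × 1.73) = 46.10 °C
T_f = 10.5 + 46.10 = 56.60 °C

T_f = 56.6 °C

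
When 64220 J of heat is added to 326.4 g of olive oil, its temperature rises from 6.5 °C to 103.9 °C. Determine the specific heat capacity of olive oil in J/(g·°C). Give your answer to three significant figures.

c = q / (m ΔT) = 64220 / (326.4 × 97.4)
c = 64220 / 31791.36 = 2.02 J/(g·°C)

c = 2.02 J/(g·°C)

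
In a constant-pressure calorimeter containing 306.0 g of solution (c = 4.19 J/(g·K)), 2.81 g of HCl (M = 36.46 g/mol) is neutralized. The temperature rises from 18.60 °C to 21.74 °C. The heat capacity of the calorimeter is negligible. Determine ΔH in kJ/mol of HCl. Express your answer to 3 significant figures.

|ΔT| = |21.74 − 18.60| = 3.14 °C
|q_surr| = (306.0 × 4.19) × 3.14 = 1282.14 × 3.14 = 4026 J
n(HCl) = 2.81 / 36.46 = 0.07707 mol
Temperature rose, so q_rxn = −|q_surr| = -4.026 kJ
ΔH = q_rxn / n = -52.24 kJ/mol

ΔH = -52.2 kJ/mol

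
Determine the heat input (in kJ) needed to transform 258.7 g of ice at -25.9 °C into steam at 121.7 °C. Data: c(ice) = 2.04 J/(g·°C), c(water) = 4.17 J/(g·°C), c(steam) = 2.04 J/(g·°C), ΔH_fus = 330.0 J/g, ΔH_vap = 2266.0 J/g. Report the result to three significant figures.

q = 805 kJ

q1 (heat ice -25.9→0.0 °C): 258.7 × 2.04 × 25.9 = 13669 J
q2 (melt at 0 °C): 258.7 × 330.0 = 85371 J
q3 (heat water 0.0→100.0 °C): 258.7 × 4.17 × 100.0 = 107878 J
q4 (vaporize at 100 °C): 258.7 × 2266.0 = 586214 J
q5 (heat steam 100.0→121.7 °C): 258.7 × 2.04 × 21.7 = 11452 J
Total: 13669 + 85371 + 107878 + 586214 + 11452 = 804584 J = 805 kJ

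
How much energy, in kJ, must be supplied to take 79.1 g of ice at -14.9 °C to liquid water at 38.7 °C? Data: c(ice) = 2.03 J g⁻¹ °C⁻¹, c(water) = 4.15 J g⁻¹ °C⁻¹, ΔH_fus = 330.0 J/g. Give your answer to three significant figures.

q = 41.2 kJ

q1 (heat ice -14.9→0.0 °C): 79.1 × 2.03 × 14.9 = 2393 J
q2 (melt at 0 °C): 79.1 × 330.0 = 26103 J
q3 (heat water 0.0→38.7 °C): 79.1 × 4.15 × 38.7 = 12704 J
Total: 2393 + 26103 + 12704 = 41200 J = 41.2 kJ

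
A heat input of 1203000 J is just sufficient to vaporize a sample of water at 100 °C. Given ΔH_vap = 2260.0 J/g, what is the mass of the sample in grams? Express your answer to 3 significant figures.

m = q / ΔH_vap = 1203000 J / 2260.0 J/g = 532 g

m = 532 g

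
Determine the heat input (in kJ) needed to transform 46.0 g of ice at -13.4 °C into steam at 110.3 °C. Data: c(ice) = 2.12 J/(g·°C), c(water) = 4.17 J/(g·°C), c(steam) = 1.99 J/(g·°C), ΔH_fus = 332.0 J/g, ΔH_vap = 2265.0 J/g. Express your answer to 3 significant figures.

q = 141 kJ

q1 (heat ice -13.4→0.0 °C): 46.0 × 2.12 × 13.4 = 1307 J
q2 (melt at 0 °C): 46.0 × 332.0 = 15272 J
q3 (heat water 0.0→100.0 °C): 46.0 × 4.17 × 100.0 = 19182 J
q4 (vaporize at 100 °C): 46.0 × 2265.0 = 104190 J
q5 (heat steam 100.0→110.3 °C): 46.0 × 1.99 × 10.3 = 943 J
Total: 1307 + 15272 + 19182 + 104190 + 943 = 140894 J = 141 kJ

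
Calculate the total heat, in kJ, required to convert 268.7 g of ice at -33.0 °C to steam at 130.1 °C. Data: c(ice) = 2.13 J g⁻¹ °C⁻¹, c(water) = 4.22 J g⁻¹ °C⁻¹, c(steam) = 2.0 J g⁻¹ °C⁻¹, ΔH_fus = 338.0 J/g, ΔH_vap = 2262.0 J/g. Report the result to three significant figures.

q1 (heat ice -33.0→0.0 °C): 268.7 × 2.13 × 33.0 = 18887 J
q2 (melt at 0 °C): 268.7 × 338.0 = 90821 J
q3 (heat water 0.0→100.0 °C): 268.7 × 4.22 × 100.0 = 113391 J
q4 (vaporize at 100 °C): 268.7 × 2262.0 = 607799 J
q5 (heat steam 100.0→130.1 °C): 268.7 × 2.0 × 30.1 = 16176 J
Total: 18887 + 90821 + 113391 + 607799 + 16176 = 847074 J = 847 kJ

q = 847 kJ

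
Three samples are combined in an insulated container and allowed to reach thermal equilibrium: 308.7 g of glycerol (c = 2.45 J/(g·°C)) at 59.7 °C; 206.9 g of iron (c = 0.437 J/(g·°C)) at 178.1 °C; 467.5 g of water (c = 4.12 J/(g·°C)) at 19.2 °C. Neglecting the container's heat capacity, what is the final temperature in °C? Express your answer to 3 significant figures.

T_f = 35.4 °C

Σ mᵢcᵢ(T − Tᵢ) = 0  ⇒  T = Σ mᵢcᵢTᵢ / Σ mᵢcᵢ
Σ mᵢcᵢ = 308.7×2.45 + 206.9×0.437 + 467.5×4.12 = 2772.8303
Σ mᵢcᵢTᵢ = 756.315×59.7 + 90.4153×178.1 + 1926.1×19.2 = 98236
T = 98236 / 2772.8303 = 35.43 °C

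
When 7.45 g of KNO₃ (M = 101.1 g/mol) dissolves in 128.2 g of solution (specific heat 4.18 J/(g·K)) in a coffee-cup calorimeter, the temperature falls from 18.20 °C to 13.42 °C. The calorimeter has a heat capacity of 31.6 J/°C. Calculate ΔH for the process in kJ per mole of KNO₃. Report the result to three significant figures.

ΔH = 36.8 kJ/mol

|ΔT| = |13.42 − 18.20| = 4.78 °C
|q_surr| = (128.2 × 4.18 + 31.6) × 4.78 = 567.476 × 4.78 = 2713 J
n(KNO₃) = 7.45 / 101.1 = 0.07369 mol
Temperature fell, so q_rxn = +|q_surr| = 2.713 kJ
ΔH = q_rxn / n = 36.82 kJ/mol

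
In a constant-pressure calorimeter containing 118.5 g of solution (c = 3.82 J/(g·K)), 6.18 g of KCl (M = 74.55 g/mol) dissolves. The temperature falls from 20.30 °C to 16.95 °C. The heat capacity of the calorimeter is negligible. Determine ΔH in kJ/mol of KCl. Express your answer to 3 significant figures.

ΔH = 18.3 kJ/mol

|ΔT| = |16.95 − 20.30| = 3.35 °C
|q_surr| = (118.5 × 3.82) × 3.35 = 452.67 × 3.35 = 1516 J
n(KCl) = 6.18 / 74.55 = 0.08290 mol
Temperature fell, so q_rxn = +|q_surr| = 1.516 kJ
ΔH = q_rxn / n = 18.29 kJ/mol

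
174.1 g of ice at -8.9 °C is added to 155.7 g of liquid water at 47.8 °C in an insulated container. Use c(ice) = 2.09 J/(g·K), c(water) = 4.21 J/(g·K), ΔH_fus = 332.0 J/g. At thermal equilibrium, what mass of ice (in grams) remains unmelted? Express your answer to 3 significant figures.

m_ice remaining = 89.5 g

Heat to warm all ice to 0 °C: 174.1×2.09×8.9 = 3238.4 J
Heat released by water cooling to 0 °C: 155.7×4.21×47.8 = 31333 J
31333 J < 3238.4 + 174.1×332.0 = 61039.6 J, so not all ice melts; final T = 0 °C.
Heat left for melting: 31333 − 3238.4 = 28094.6 J
Mass melted = 28094.6 / 332.0 = 84.62 g
Ice remaining = 174.1 − 84.62 = 89.48 g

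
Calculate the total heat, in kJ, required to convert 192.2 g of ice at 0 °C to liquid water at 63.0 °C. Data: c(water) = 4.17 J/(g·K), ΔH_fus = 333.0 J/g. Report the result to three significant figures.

q = 114 kJ

q1 (melt at 0 °C): 192.2 × 333.0 = 64003 J
q2 (heat water 0.0→63.0 °C): 192.2 × 4.17 × 63.0 = 50493 J
Total: 64003 + 50493 = 114496 J = 114 kJ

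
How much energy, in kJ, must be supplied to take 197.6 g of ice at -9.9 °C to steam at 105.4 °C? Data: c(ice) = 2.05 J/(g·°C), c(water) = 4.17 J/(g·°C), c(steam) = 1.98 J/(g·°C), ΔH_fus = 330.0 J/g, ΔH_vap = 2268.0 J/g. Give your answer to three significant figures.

q = 602 kJ

q1 (heat ice -9.9→0.0 °C): 197.6 × 2.05 × 9.9 = 4010 J
q2 (melt at 0 °C): 197.6 × 330.0 = 65208 J
q3 (heat water 0.0→100.0 °C): 197.6 × 4.17 × 100.0 = 82399 J
q4 (vaporize at 100 °C): 197.6 × 2268.0 = 448157 J
q5 (heat steam 100.0→105.4 °C): 197.6 × 1.98 × 5.4 = 2113 J
Total: 4010 + 65208 + 82399 + 448157 + 2113 = 601887 J = 602 kJ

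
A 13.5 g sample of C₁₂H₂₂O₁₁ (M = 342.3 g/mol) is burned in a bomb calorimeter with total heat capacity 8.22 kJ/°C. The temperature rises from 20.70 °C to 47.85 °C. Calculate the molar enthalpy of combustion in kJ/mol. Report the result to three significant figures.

ΔT = 47.85 − 20.70 = 27.15 °C
q_cal = C_cal × ΔT = 8.22 × 27.15 = 223.173 kJ
n = 13.5 / 342.3 = 0.03944 mol
q_rxn = −q_cal = -223.173 kJ
ΔH = -223.173 / 0.03944 = -5659 kJ/mol

ΔH = -5660 kJ/mol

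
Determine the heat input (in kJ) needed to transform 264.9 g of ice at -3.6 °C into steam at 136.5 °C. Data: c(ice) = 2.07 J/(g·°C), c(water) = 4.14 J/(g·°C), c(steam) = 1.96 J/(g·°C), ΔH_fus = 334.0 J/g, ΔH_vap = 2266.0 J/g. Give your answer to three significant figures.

q = 819 kJ

q1 (heat ice -3.6→0.0 °C): 264.9 × 2.07 × 3.6 = 1974 J
q2 (melt at 0 °C): 264.9 × 334.0 = 88477 J
q3 (heat water 0.0→100.0 °C): 264.9 × 4.14 × 100.0 = 109669 J
q4 (vaporize at 100 °C): 264.9 × 2266.0 = 600263 J
q5 (heat steam 100.0→136.5 °C): 264.9 × 1.96 × 36.5 = 18951 J
Total: 1974 + 88477 + 109669 + 600263 + 18951 = 819334 J = 819 kJ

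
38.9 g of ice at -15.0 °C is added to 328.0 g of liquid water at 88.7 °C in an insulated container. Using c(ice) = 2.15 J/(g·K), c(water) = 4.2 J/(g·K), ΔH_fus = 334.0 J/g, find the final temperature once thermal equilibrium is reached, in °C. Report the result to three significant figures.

Heat to bring ice to 0 °C and melt it: q₁ = 38.9×2.15×15.0 + 38.9×334.0 = 14247 J
Heat the water can supply cooling to 0 °C: 328.0×4.2×88.7 = 122193 J > q₁, so all ice melts.
Energy balance: 328.0×4.2×(88.7 − T) = 14247 + 38.9×4.2×(T − 0)
1377.6(88.7 − T) = 14247 + 163.38 T
122193 − 14247 = 1540.98 T
T = 107946 / 1540.98 = 70.05 °C

T_f = 70.1 °C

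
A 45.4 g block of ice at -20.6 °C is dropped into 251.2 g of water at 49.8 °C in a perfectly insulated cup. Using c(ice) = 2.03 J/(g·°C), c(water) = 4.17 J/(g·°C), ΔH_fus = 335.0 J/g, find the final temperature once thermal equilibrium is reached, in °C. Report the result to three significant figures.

Heat to bring ice to 0 °C and melt it: q₁ = 45.4×2.03×20.6 + 45.4×335.0 = 17108 J
Heat the water can supply cooling to 0 °C: 251.2×4.17×49.8 = 52165.7 J > q₁, so all ice melts.
Energy balance: 251.2×4.17×(49.8 − T) = 17108 + 45.4×4.17×(T − 0)
1047.504(49.8 − T) = 17108 + 189.318 T
52165.7 − 17108 = 1236.822 T
T = 35057.7 / 1236.822 = 28.34 °C

T_f = 28.3 °C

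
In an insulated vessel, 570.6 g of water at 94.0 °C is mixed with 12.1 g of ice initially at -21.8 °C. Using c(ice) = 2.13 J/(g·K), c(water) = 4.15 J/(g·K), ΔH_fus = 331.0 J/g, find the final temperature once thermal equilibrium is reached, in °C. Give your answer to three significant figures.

Heat to bring ice to 0 °C and melt it: q₁ = 12.1×2.13×21.8 + 12.1×331.0 = 4567.0 J
Heat the water can supply cooling to 0 °C: 570.6×4.15×94.0 = 222591 J > q₁, so all ice melts.
Energy balance: 570.6×4.15×(94.0 − T) = 4567.0 + 12.1×4.15×(T − 0)
2367.99(94.0 − T) = 4567.0 + 50.215 T
222591 − 4567.0 = 2418.205 T
T = 218024.0 / 2418.205 = 90.16 °C

T_f = 90.2 °C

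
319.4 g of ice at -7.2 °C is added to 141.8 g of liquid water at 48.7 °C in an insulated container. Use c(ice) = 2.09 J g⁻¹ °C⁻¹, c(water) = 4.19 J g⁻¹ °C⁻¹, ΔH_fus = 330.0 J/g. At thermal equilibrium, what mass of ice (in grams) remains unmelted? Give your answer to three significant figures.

Heat to warm all ice to 0 °C: 319.4×2.09×7.2 = 4806.3 J
Heat released by water cooling to 0 °C: 141.8×4.19×48.7 = 28935 J
28935 J < 4806.3 + 319.4×330.0 = 110208.3 J, so not all ice melts; final T = 0 °C.
Heat left for melting: 28935 − 4806.3 = 24128.7 J
Mass melted = 24128.7 / 330.0 = 73.12 g
Ice remaining = 319.4 − 73.12 = 246.28 g

m_ice remaining = 246 g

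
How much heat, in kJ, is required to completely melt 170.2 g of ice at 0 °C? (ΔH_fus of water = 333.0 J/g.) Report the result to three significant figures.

q = m × ΔH_fus = 170.2 × 333.0 = 56680 J = 56.7 kJ

q = 56.7 kJ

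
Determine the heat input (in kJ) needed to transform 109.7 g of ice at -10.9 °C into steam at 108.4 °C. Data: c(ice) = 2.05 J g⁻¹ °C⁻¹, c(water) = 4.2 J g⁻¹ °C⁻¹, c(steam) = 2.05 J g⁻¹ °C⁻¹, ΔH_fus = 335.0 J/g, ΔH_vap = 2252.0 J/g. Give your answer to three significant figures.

q = 334 kJ

q1 (heat ice -10.9→0.0 °C): 109.7 × 2.05 × 10.9 = 2451 J
q2 (melt at 0 °C): 109.7 × 335.0 = 36750 J
q3 (heat water 0.0→100.0 °C): 109.7 × 4.2 × 100.0 = 46074 J
q4 (vaporize at 100 °C): 109.7 × 2252.0 = 247044 J
q5 (heat steam 100.0→108.4 °C): 109.7 × 2.05 × 8.4 = 1889 J
Total: 2451 + 36750 + 46074 + 247044 + 1889 = 334208 J = 334 kJ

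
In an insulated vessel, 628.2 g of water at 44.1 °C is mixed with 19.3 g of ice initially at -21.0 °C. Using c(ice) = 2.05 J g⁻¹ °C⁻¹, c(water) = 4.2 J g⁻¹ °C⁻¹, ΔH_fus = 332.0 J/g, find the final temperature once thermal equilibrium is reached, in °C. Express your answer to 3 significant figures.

T_f = 40.1 °C

Heat to bring ice to 0 °C and melt it: q₁ = 19.3×2.05×21.0 + 19.3×332.0 = 7238.5 J
Heat the water can supply cooling to 0 °C: 628.2×4.2×44.1 = 116355 J > q₁, so all ice melts.
Energy balance: 628.2×4.2×(44.1 − T) = 7238.5 + 19.3×4.2×(T − 0)
2638.44(44.1 − T) = 7238.5 + 81.06 T
116355 − 7238.5 = 2719.50 T
T = 109116.5 / 2719.50 = 40.12 °C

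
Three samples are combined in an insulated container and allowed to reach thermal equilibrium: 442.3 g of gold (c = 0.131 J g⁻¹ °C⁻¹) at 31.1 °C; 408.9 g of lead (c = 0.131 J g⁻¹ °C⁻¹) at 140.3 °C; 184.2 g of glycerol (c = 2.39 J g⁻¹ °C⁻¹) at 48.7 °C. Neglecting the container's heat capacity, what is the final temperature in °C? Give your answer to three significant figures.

Σ mᵢcᵢ(T − Tᵢ) = 0  ⇒  T = Σ mᵢcᵢTᵢ / Σ mᵢcᵢ
Σ mᵢcᵢ = 442.3×0.131 + 408.9×0.131 + 184.2×2.39 = 551.7452
Σ mᵢcᵢTᵢ = 57.9413×31.1 + 53.5659×140.3 + 440.238×48.7 = 30757
T = 30757 / 551.7452 = 55.74 °C

T_f = 55.7 °C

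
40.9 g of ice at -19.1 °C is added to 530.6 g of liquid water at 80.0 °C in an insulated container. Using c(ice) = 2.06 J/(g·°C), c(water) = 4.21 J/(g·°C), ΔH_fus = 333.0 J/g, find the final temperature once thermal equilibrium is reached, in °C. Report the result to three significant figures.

T_f = 67.9 °C

Heat to bring ice to 0 °C and melt it: q₁ = 40.9×2.06×19.1 + 40.9×333.0 = 15229 J
Heat the water can supply cooling to 0 °C: 530.6×4.21×80.0 = 178706 J > q₁, so all ice melts.
Energy balance: 530.6×4.21×(80.0 − T) = 15229 + 40.9×4.21×(T − 0)
2233.826(80.0 − T) = 15229 + 172.189 T
178706 − 15229 = 2406.015 T
T = 163477 / 2406.015 = 67.945 °C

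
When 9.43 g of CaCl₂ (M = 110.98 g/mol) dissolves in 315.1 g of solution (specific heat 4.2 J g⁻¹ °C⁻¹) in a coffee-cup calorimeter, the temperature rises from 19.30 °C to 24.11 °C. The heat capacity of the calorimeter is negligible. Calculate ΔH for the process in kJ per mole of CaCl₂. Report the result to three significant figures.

|ΔT| = |24.11 − 19.30| = 4.81 °C
|q_surr| = (315.1 × 4.2) × 4.81 = 1323.42 × 4.81 = 6366 J
n(CaCl₂) = 9.43 / 110.98 = 0.08497 mol
Temperature rose, so q_rxn = −|q_surr| = -6.366 kJ
ΔH = q_rxn / n = -74.92 kJ/mol

ΔH = -74.9 kJ/mol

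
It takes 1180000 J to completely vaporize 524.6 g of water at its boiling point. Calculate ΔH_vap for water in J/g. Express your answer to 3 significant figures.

ΔH_vap = 2250 J/g

ΔH_vap = q / m = 1180000 / 524.6 = 2250 J/g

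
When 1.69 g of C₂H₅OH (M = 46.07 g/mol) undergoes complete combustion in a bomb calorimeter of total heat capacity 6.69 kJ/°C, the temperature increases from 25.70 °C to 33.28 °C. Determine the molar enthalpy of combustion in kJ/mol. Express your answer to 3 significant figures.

ΔT = 33.28 − 25.70 = 7.58 °C
q_cal = C_cal × ΔT = 6.69 × 7.58 = 50.7102 kJ
n = 1.69 / 46.07 = 0.03668 mol
q_rxn = −q_cal = -50.7102 kJ
ΔH = -50.7102 / 0.03668 = -1383 kJ/mol

ΔH = -1380 kJ/mol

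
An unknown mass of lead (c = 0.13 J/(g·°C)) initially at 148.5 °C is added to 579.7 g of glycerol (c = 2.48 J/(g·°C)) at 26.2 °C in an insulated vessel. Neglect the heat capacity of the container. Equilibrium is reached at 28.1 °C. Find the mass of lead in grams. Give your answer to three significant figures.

q_gained = (579.7 × 2.48) × (28.1 − 26.2) = 2732 J
q_lost = m × 0.13 × (148.5 − 28.1) = 15.652 m
m = 2732 / 15.652 = 175 g

m = 175 g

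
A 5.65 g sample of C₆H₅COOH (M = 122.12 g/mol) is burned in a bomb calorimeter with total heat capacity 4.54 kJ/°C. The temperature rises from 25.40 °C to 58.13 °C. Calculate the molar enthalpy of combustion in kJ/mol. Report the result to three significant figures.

ΔT = 58.13 − 25.40 = 32.73 °C
q_cal = C_cal × ΔT = 4.54 × 32.73 = 148.5942 kJ
n = 5.65 / 122.12 = 0.04627 mol
q_rxn = −q_cal = -148.5942 kJ
ΔH = -148.5942 / 0.04627 = -3211 kJ/mol

ΔH = -3210 kJ/mol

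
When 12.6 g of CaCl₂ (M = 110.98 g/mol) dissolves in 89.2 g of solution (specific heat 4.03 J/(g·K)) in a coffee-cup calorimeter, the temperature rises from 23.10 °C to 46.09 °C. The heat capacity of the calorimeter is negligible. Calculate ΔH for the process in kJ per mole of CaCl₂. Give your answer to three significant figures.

ΔH = -72.8 kJ/mol

|ΔT| = |46.09 − 23.10| = 22.99 °C
|q_surr| = (89.2 × 4.03) × 22.99 = 359.476 × 22.99 = 8264 J
n(CaCl₂) = 12.6 / 110.98 = 0.1135 mol
Temperature rose, so q_rxn = −|q_surr| = -8.264 kJ
ΔH = q_rxn / n = -72.81 kJ/mol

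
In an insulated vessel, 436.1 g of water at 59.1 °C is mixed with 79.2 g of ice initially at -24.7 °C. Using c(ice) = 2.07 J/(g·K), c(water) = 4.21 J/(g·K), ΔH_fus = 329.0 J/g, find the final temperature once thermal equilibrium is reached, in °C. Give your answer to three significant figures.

Heat to bring ice to 0 °C and melt it: q₁ = 79.2×2.07×24.7 + 79.2×329.0 = 30106 J
Heat the water can supply cooling to 0 °C: 436.1×4.21×59.1 = 108506 J > q₁, so all ice melts.
Energy balance: 436.1×4.21×(59.1 − T) = 30106 + 79.2×4.21×(T − 0)
1835.981(59.1 − T) = 30106 + 333.432 T
108506 − 30106 = 2169.413 T
T = 78400 / 2169.413 = 36.14 °C

T_f = 36.1 °C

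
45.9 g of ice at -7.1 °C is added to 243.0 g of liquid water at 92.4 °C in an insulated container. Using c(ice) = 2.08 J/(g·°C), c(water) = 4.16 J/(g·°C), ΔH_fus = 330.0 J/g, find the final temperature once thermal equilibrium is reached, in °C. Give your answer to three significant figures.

T_f = 64.6 °C

Heat to bring ice to 0 °C and melt it: q₁ = 45.9×2.08×7.1 + 45.9×330.0 = 15825 J
Heat the water can supply cooling to 0 °C: 243.0×4.16×92.4 = 93405.3 J > q₁, so all ice melts.
Energy balance: 243.0×4.16×(92.4 − T) = 15825 + 45.9×4.16×(T − 0)
1010.88(92.4 − T) = 15825 + 190.944 T
93405.3 − 15825 = 1201.824 T
T = 77580.3 / 1201.824 = 64.55 °C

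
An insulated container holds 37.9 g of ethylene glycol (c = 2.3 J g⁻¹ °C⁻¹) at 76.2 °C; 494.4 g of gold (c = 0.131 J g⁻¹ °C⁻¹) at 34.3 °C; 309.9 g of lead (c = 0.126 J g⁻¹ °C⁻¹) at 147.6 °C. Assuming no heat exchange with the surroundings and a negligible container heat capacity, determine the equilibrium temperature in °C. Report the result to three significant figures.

T_f = 76.6 °C

Σ mᵢcᵢ(T − Tᵢ) = 0  ⇒  T = Σ mᵢcᵢTᵢ / Σ mᵢcᵢ
Σ mᵢcᵢ = 37.9×2.3 + 494.4×0.131 + 309.9×0.126 = 190.9838
Σ mᵢcᵢTᵢ = 87.17×76.2 + 64.7664×34.3 + 39.0474×147.6 = 14627
T = 14627 / 190.9838 = 76.59 °C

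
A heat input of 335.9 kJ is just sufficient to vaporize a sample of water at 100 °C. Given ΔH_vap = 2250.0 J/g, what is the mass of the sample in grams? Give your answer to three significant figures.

m = 149 g

m = q / ΔH_vap = 335900 J / 2250.0 J/g = 149 g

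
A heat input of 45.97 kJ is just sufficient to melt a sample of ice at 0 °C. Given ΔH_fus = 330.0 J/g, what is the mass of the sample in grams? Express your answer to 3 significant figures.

m = 139 g

m = q / ΔH_fus = 45970 J / 330.0 J/g = 139 g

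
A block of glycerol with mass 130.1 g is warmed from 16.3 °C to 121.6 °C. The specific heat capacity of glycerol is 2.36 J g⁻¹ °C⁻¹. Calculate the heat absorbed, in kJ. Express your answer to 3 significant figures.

q = 32.3 kJ

q = m c ΔT = 130.1 × 2.36 × (121.6 − 16.3)
q = 130.1 × 2.36 × 105.3 = 32330 J = 32.3 kJ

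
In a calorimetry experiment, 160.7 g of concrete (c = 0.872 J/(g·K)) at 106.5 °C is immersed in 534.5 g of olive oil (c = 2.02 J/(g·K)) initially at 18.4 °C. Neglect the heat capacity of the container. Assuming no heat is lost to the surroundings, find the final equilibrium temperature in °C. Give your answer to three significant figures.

T_f = 28.5 °C

Heat lost by concrete = heat gained by olive oil.
(160.7)(0.872)(106.5 − T) = (534.5)(2.02)(T − 18.4)
140.1304 (106.5 − T) = 1079.69 (T − 18.4)
14924 − 140.1304 T = 1079.69 T − 19866
34790 = 1219.8204 T
T = 28.52 °C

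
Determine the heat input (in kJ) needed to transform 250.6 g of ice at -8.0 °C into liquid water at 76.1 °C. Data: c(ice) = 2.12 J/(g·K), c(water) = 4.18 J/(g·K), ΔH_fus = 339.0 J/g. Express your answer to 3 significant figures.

q1 (heat ice -8.0→0.0 °C): 250.6 × 2.12 × 8.0 = 4250 J
q2 (melt at 0 °C): 250.6 × 339.0 = 84953 J
q3 (heat water 0.0→76.1 °C): 250.6 × 4.18 × 76.1 = 79715 J
Total: 4250 + 84953 + 79715 = 168918 J = 169 kJ

q = 169 kJ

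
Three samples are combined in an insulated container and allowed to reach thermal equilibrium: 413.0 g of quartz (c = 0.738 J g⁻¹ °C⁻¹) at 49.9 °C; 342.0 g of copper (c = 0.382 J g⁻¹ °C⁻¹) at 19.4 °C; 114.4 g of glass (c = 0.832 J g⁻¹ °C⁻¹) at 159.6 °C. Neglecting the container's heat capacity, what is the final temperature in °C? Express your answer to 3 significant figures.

T_f = 62.1 °C

Σ mᵢcᵢ(T − Tᵢ) = 0  ⇒  T = Σ mᵢcᵢTᵢ / Σ mᵢcᵢ
Σ mᵢcᵢ = 413.0×0.738 + 342.0×0.382 + 114.4×0.832 = 530.6188
Σ mᵢcᵢTᵢ = 304.794×49.9 + 130.644×19.4 + 95.1808×159.6 = 32935
T = 32935 / 530.6188 = 62.07 °C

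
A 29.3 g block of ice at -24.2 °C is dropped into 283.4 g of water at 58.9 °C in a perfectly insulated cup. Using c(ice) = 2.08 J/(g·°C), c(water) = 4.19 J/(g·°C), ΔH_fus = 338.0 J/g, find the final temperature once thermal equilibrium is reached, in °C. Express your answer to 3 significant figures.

Heat to bring ice to 0 °C and melt it: q₁ = 29.3×2.08×24.2 + 29.3×338.0 = 11378 J
Heat the water can supply cooling to 0 °C: 283.4×4.19×58.9 = 69940.6 J > q₁, so all ice melts.
Energy balance: 283.4×4.19×(58.9 − T) = 11378 + 29.3×4.19×(T − 0)
1187.446(58.9 − T) = 11378 + 122.767 T
69940.6 − 11378 = 1310.213 T
T = 58562.6 / 1310.213 = 44.70 °C

T_f = 44.7 °C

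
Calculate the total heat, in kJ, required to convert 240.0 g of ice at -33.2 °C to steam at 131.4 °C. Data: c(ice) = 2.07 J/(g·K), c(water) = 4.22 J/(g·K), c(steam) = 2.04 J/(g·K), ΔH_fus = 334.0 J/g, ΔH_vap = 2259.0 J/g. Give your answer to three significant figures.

q = 755 kJ

q1 (heat ice -33.2→0.0 °C): 240.0 × 2.07 × 33.2 = 16494 J
q2 (melt at 0 °C): 240.0 × 334.0 = 80160 J
q3 (heat water 0.0→100.0 °C): 240.0 × 4.22 × 100.0 = 101280 J
q4 (vaporize at 100 °C): 240.0 × 2259.0 = 542160 J
q5 (heat steam 100.0→131.4 °C): 240.0 × 2.04 × 31.4 = 15373 J
Total: 16494 + 80160 + 101280 + 542160 + 15373 = 755467 J = 755 kJ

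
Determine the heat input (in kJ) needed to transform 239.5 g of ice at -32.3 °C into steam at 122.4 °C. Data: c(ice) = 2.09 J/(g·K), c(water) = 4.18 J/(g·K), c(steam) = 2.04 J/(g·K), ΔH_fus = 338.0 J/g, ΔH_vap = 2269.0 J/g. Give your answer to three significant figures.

q1 (heat ice -32.3→0.0 °C): 239.5 × 2.09 × 32.3 = 16168 J
q2 (melt at 0 °C): 239.5 × 338.0 = 80951 J
q3 (heat water 0.0→100.0 °C): 239.5 × 4.18 × 100.0 = 100111 J
q4 (vaporize at 100 °C): 239.5 × 2269.0 = 543426 J
q5 (heat steam 100.0→122.4 °C): 239.5 × 2.04 × 22.4 = 10944 J
Total: 16168 + 80951 + 100111 + 543426 + 10944 = 751600 J = 752 kJ

q = 752 kJ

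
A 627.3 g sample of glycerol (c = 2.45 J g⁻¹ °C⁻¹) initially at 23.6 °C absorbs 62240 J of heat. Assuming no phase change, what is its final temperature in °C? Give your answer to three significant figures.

ΔT = q / (m c) = 62240 / (627.3 × 2.45) = 40.50 °C
T_f = 23.6 + 40.50 = 64.10 °C

T_f = 64.1 °C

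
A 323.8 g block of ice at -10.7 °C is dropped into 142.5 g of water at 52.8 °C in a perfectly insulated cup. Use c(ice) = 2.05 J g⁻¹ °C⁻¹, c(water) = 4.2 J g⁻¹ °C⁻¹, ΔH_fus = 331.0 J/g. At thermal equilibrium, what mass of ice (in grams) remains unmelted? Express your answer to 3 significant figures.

Heat to warm all ice to 0 °C: 323.8×2.05×10.7 = 7102.6 J
Heat released by water cooling to 0 °C: 142.5×4.2×52.8 = 31601 J
31601 J < 7102.6 + 323.8×331.0 = 114280.4 J, so not all ice melts; final T = 0 °C.
Heat left for melting: 31601 − 7102.6 = 24498.4 J
Mass melted = 24498.4 / 331.0 = 74.01 g
Ice remaining = 323.8 − 74.01 = 249.79 g

m_ice remaining = 250 g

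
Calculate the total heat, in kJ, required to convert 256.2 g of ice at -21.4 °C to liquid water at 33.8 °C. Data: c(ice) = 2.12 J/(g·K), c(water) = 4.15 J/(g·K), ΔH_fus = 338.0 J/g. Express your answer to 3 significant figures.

q1 (heat ice -21.4→0.0 °C): 256.2 × 2.12 × 21.4 = 11623 J
q2 (melt at 0 °C): 256.2 × 338.0 = 86596 J
q3 (heat water 0.0→33.8 °C): 256.2 × 4.15 × 33.8 = 35937 J
Total: 11623 + 86596 + 35937 = 134156 J = 134 kJ

q = 134 kJ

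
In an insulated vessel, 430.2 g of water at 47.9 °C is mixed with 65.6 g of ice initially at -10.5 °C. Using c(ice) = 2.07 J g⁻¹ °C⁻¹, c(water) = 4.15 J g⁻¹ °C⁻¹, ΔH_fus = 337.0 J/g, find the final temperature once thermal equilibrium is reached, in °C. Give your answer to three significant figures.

T_f = 30.1 °C

Heat to bring ice to 0 °C and melt it: q₁ = 65.6×2.07×10.5 + 65.6×337.0 = 23533 J
Heat the water can supply cooling to 0 °C: 430.2×4.15×47.9 = 85517.3 J > q₁, so all ice melts.
Energy balance: 430.2×4.15×(47.9 − T) = 23533 + 65.6×4.15×(T − 0)
1785.33(47.9 − T) = 23533 + 272.24 T
85517.3 − 23533 = 2057.57 T
T = 61984.3 / 2057.57 = 30.13 °C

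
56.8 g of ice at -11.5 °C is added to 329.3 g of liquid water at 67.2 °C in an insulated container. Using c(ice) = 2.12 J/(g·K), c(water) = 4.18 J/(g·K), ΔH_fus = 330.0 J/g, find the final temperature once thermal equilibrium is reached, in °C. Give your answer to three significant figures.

T_f = 44.8 °C

Heat to bring ice to 0 °C and melt it: q₁ = 56.8×2.12×11.5 + 56.8×330.0 = 20129 J
Heat the water can supply cooling to 0 °C: 329.3×4.18×67.2 = 92499.1 J > q₁, so all ice melts.
Energy balance: 329.3×4.18×(67.2 − T) = 20129 + 56.8×4.18×(T − 0)
1376.474(67.2 − T) = 20129 + 237.424 T
92499.1 − 20129 = 1613.898 T
T = 72370.1 / 1613.898 = 44.84 °C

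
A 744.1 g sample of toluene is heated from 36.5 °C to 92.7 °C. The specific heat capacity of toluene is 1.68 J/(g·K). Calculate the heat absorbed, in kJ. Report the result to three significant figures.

q = 70.3 kJ

q = m c ΔT = 744.1 × 1.68 × (92.7 − 36.5)
q = 744.1 × 1.68 × 56.2 = 70250 J = 70.3 kJ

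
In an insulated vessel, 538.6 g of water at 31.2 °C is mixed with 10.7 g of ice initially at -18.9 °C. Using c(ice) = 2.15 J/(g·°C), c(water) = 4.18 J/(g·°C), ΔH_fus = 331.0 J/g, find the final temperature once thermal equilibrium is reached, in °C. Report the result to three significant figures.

Heat to bring ice to 0 °C and melt it: q₁ = 10.7×2.15×18.9 + 10.7×331.0 = 3976.5 J
Heat the water can supply cooling to 0 °C: 538.6×4.18×31.2 = 70242.1 J > q₁, so all ice melts.
Energy balance: 538.6×4.18×(31.2 − T) = 3976.5 + 10.7×4.18×(T − 0)
2251.348(31.2 − T) = 3976.5 + 44.726 T
70242.1 − 3976.5 = 2296.074 T
T = 66265.6 / 2296.074 = 28.86 °C

T_f = 28.9 °C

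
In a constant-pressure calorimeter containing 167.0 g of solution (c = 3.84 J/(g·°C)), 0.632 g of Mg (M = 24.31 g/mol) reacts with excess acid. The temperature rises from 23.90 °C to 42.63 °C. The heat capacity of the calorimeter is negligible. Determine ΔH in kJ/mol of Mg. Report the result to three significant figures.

ΔH = -462 kJ/mol

|ΔT| = |42.63 − 23.90| = 18.73 °C
|q_surr| = (167.0 × 3.84) × 18.73 = 641.28 × 18.73 = 12010 J
n(Mg) = 0.632 / 24.31 = 0.02600 mol
Temperature rose, so q_rxn = −|q_surr| = -12.01 kJ
ΔH = q_rxn / n = -461.9 kJ/mol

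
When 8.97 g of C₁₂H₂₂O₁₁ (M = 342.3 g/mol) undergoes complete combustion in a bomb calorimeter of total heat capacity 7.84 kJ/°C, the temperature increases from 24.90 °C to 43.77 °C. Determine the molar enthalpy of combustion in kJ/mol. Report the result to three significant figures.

ΔT = 43.77 − 24.90 = 18.87 °C
q_cal = C_cal × ΔT = 7.84 × 18.87 = 147.9408 kJ
n = 8.97 / 342.3 = 0.026205 mol
q_rxn = −q_cal = -147.9408 kJ
ΔH = -147.9408 / 0.026205 = -5646 kJ/mol

ΔH = -5650 kJ/mol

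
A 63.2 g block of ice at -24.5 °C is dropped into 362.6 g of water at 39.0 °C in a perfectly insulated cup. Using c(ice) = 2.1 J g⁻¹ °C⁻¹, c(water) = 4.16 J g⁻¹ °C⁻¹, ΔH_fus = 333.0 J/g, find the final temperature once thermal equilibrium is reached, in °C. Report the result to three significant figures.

T_f = 19.5 °C

Heat to bring ice to 0 °C and melt it: q₁ = 63.2×2.1×24.5 + 63.2×333.0 = 24297 J
Heat the water can supply cooling to 0 °C: 362.6×4.16×39.0 = 58828.2 J > q₁, so all ice melts.
Energy balance: 362.6×4.16×(39.0 − T) = 24297 + 63.2×4.16×(T − 0)
1508.416(39.0 − T) = 24297 + 262.912 T
58828.2 − 24297 = 1771.328 T
T = 34531.2 / 1771.328 = 19.49 °C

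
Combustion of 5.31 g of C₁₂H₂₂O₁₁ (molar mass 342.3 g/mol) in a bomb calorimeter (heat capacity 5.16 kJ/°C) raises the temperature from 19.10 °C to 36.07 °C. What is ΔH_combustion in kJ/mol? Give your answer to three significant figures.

ΔH = -5640 kJ/mol

ΔT = 36.07 − 19.10 = 16.97 °C
q_cal = C_cal × ΔT = 5.16 × 16.97 = 87.5652 kJ
n = 5.31 / 342.3 = 0.015513 mol
q_rxn = −q_cal = -87.5652 kJ
ΔH = -87.5652 / 0.015513 = -5644.6 kJ/mol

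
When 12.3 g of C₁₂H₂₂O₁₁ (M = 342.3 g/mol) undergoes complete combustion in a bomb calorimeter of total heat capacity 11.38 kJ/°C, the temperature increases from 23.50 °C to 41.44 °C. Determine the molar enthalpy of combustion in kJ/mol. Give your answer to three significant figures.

ΔT = 41.44 − 23.50 = 17.94 °C
q_cal = C_cal × ΔT = 11.38 × 17.94 = 204.1572 kJ
n = 12.3 / 342.3 = 0.03593 mol
q_rxn = −q_cal = -204.1572 kJ
ΔH = -204.1572 / 0.03593 = -5682 kJ/mol

ΔH = -5680 kJ/mol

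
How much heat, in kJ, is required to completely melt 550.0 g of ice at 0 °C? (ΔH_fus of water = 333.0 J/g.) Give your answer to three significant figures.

q = m × ΔH_fus = 550.0 × 333.0 = 183200 J = 183 kJ

q = 183 kJ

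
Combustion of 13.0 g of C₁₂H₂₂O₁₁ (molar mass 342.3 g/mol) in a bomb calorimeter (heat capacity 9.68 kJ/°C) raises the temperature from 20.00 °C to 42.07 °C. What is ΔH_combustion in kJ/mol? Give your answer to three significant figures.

ΔH = -5630 kJ/mol

ΔT = 42.07 − 20.00 = 22.07 °C
q_cal = C_cal × ΔT = 9.68 × 22.07 = 213.6376 kJ
n = 13.0 / 342.3 = 0.03798 mol
q_rxn = −q_cal = -213.6376 kJ
ΔH = -213.6376 / 0.03798 = -5625 kJ/mol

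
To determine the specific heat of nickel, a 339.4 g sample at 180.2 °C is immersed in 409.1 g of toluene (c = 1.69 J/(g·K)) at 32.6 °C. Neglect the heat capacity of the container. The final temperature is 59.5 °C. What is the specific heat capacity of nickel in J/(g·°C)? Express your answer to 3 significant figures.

c = 0.454 J/(g·°C)

q_gained = (409.1 × 1.69) × (59.5 − 32.6) = 18600 J
q_lost = 339.4 × c × (180.2 − 59.5) = 40965.58 c
Set equal: c = 18600 / 40965.58 = 0.454 J/(g·°C)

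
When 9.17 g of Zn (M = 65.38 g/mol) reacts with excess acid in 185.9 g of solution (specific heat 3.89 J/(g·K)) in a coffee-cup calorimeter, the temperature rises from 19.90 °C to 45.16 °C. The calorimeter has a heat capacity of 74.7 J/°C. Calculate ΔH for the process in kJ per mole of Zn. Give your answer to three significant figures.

|ΔT| = |45.16 − 19.90| = 25.26 °C
|q_surr| = (185.9 × 3.89 + 74.7) × 25.26 = 797.851 × 25.26 = 20150 J
n(Zn) = 9.17 / 65.38 = 0.1403 mol
Temperature rose, so q_rxn = −|q_surr| = -20.15 kJ
ΔH = q_rxn / n = -143.6 kJ/mol

ΔH = -144 kJ/mol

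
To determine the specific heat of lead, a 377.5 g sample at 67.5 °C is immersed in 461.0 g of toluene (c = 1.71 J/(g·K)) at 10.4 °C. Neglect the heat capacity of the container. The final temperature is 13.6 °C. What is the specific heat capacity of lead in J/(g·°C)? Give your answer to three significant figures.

c = 0.124 J/(g·°C)

q_gained = (461.0 × 1.71) × (13.6 − 10.4) = 2523 J
q_lost = 377.5 × c × (67.5 − 13.6) = 20347.25 c
Set equal: c = 2523 / 20347.25 = 0.124 J/(g·°C)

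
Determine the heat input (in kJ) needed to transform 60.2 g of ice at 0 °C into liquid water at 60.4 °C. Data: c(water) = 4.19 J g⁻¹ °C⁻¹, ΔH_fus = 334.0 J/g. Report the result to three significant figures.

q1 (melt at 0 °C): 60.2 × 334.0 = 20107 J
q2 (heat water 0.0→60.4 °C): 60.2 × 4.19 × 60.4 = 15235 J
Total: 20107 + 15235 = 35342 J = 35.3 kJ

q = 35.3 kJ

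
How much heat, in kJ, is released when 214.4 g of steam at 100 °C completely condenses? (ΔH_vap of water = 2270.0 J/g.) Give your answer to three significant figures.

q = m × ΔH_vap = 214.4 × 2270.0 = 486700 J = 487 kJ

q = 487 kJ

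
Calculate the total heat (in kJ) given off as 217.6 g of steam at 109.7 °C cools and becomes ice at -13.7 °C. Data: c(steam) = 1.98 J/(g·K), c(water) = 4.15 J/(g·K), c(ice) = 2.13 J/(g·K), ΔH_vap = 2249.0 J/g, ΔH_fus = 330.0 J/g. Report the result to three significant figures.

q1 (cool steam 109.7→100 °C): 217.6 × 1.98 × 9.7 = 4179 J
q2 (condense at 100 °C): 217.6 × 2249.0 = 489382 J
q3 (cool water 100→0 °C): 217.6 × 4.15 × 100.0 = 90304 J
q4 (freeze at 0 °C): 217.6 × 330.0 = 71808 J
q5 (cool ice 0→-13.7 °C): 217.6 × 2.13 × 13.7 = 6350 J
Total: 4179 + 489382 + 90304 + 71808 + 6350 = 662023 J = 662 kJ

q = 662 kJ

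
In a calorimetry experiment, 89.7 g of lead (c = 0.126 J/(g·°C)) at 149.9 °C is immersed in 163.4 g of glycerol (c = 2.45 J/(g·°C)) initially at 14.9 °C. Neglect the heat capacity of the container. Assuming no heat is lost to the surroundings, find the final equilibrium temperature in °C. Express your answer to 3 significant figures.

Heat lost by lead = heat gained by glycerol.
(89.7)(0.126)(149.9 − T) = (163.4)(2.45)(T − 14.9)
11.3022 (149.9 − T) = 400.33 (T − 14.9)
1694.2 − 11.3022 T = 400.33 T − 5964.9
7659.1 = 411.6322 T
T = 18.61 °C

T_f = 18.6 °C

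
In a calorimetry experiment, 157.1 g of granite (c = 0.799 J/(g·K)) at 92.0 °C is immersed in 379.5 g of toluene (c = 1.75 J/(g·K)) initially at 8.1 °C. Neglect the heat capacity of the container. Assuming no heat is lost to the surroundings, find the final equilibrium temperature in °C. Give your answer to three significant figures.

T_f = 21.4 °C

Heat lost by granite = heat gained by toluene.
(157.1)(0.799)(92.0 − T) = (379.5)(1.75)(T − 8.1)
125.5229 (92.0 − T) = 664.125 (T − 8.1)
11548 − 125.5229 T = 664.125 T − 5379.4
16927.4 = 789.6479 T
T = 21.44 °C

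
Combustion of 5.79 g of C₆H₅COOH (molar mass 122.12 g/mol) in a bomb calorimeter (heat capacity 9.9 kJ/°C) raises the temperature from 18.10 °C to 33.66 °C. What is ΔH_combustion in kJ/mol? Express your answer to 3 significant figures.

ΔT = 33.66 − 18.10 = 15.56 °C
q_cal = C_cal × ΔT = 9.9 × 15.56 = 154.044 kJ
n = 5.79 / 122.12 = 0.04741 mol
q_rxn = −q_cal = -154.044 kJ
ΔH = -154.044 / 0.04741 = -3249 kJ/mol

ΔH = -3250 kJ/mol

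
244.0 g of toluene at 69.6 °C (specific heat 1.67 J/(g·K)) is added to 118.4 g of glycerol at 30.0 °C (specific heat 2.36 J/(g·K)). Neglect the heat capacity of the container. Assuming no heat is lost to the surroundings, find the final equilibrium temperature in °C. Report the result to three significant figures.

Heat lost by toluene = heat gained by glycerol.
(244.0)(1.67)(69.6 − T) = (118.4)(2.36)(T − 30.0)
407.48 (69.6 − T) = 279.424 (T − 30.0)
28361 − 407.48 T = 279.424 T − 8382.7
36743.7 = 686.904 T
T = 53.49 °C

T_f = 53.5 °C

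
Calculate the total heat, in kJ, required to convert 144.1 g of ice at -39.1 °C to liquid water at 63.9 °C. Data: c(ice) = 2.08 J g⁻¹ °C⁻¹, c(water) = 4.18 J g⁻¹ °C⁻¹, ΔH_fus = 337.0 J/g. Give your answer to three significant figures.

q = 98.8 kJ

q1 (heat ice -39.1→0.0 °C): 144.1 × 2.08 × 39.1 = 11719 J
q2 (melt at 0 °C): 144.1 × 337.0 = 48562 J
q3 (heat water 0.0→63.9 °C): 144.1 × 4.18 × 63.9 = 38489 J
Total: 11719 + 48562 + 38489 = 98770 J = 98.8 kJ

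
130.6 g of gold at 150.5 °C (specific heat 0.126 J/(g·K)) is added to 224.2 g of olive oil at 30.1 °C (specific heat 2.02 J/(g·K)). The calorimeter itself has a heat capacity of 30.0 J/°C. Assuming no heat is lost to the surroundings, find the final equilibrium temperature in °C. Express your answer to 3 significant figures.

T_f = 34.1 °C

Heat lost by gold = heat gained by olive oil + calorimeter.
(130.6)(0.126)(150.5 − T) = [(224.2)(2.02) + 30.0](T − 30.1)
16.4556 (150.5 − T) = 482.884 (T − 30.1)
2476.6 − 16.4556 T = 482.884 T − 14535
17011.6 = 499.3396 T
T = 34.07 °C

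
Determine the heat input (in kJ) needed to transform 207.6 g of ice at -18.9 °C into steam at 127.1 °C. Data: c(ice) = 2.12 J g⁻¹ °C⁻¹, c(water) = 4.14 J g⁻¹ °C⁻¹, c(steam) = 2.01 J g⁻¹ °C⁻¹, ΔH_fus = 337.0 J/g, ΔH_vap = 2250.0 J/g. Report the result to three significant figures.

q = 643 kJ

q1 (heat ice -18.9→0.0 °C): 207.6 × 2.12 × 18.9 = 8318 J
q2 (melt at 0 °C): 207.6 × 337.0 = 69961 J
q3 (heat water 0.0→100.0 °C): 207.6 × 4.14 × 100.0 = 85946 J
q4 (vaporize at 100 °C): 207.6 × 2250.0 = 467100 J
q5 (heat steam 100.0→127.1 °C): 207.6 × 2.01 × 27.1 = 11308 J
Total: 8318 + 69961 + 85946 + 467100 + 11308 = 642633 J = 643 kJ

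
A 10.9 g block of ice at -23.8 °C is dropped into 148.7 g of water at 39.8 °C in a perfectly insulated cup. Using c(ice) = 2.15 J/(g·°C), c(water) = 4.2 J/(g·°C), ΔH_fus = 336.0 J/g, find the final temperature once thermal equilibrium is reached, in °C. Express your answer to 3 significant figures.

T_f = 30.8 °C

Heat to bring ice to 0 °C and melt it: q₁ = 10.9×2.15×23.8 + 10.9×336.0 = 4220.2 J
Heat the water can supply cooling to 0 °C: 148.7×4.2×39.8 = 24856.7 J > q₁, so all ice melts.
Energy balance: 148.7×4.2×(39.8 − T) = 4220.2 + 10.9×4.2×(T − 0)
624.54(39.8 − T) = 4220.2 + 45.78 T
24856.7 − 4220.2 = 670.32 T
T = 20636.5 / 670.32 = 30.79 °C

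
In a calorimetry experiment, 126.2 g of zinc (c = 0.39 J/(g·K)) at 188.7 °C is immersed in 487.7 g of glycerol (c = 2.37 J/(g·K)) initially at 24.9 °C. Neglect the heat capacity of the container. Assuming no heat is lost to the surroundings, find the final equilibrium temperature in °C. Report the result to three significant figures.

Heat lost by zinc = heat gained by glycerol.
(126.2)(0.39)(188.7 − T) = (487.7)(2.37)(T − 24.9)
49.218 (188.7 − T) = 1155.849 (T − 24.9)
9287.4 − 49.218 T = 1155.849 T − 28781
38068.4 = 1205.067 T
T = 31.59 °C

T_f = 31.6 °C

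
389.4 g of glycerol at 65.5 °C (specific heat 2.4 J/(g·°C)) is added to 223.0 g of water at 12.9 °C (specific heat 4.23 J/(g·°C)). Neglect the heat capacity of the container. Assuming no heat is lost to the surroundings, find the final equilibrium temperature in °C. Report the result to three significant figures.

Heat lost by glycerol = heat gained by water.
(389.4)(2.4)(65.5 − T) = (223.0)(4.23)(T − 12.9)
934.56 (65.5 − T) = 943.29 (T − 12.9)
61214 − 934.56 T = 943.29 T − 12168
73382 = 1877.85 T
T = 39.08 °C

T_f = 39.1 °C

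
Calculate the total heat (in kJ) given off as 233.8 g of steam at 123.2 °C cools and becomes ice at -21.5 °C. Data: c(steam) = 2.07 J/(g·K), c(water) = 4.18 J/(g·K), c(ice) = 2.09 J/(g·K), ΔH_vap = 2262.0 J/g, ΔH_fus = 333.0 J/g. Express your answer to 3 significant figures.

q1 (cool steam 123.2→100 °C): 233.8 × 2.07 × 23.2 = 11228 J
q2 (condense at 100 °C): 233.8 × 2262.0 = 528856 J
q3 (cool water 100→0 °C): 233.8 × 4.18 × 100.0 = 97728 J
q4 (freeze at 0 °C): 233.8 × 333.0 = 77855 J
q5 (cool ice 0→-21.5 °C): 233.8 × 2.09 × 21.5 = 10506 J
Total: 11228 + 528856 + 97728 + 77855 + 10506 = 726173 J = 726 kJ

q = 726 kJ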